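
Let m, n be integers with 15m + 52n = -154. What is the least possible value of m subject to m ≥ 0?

gcd(52, 15):
  52 = 3*15 + 7
  15 = 2*7 + 1
  7 = 7*1
so gcd(52, 15) = 1.
1 divides -154, so solutions exist.
Back-substitute for Bézout coefficients:
  1 = 15 - 2*7
  ... = 15*(7) + 52*(-2)
Scale by -154/1 = -154: (m₀, n₀) = (-1078, 308).
General solution: m = -1078 + 52t, n = 308 - 15t for integer t.
m ≥ 0: smallest is -1078 mod 52 = 14 (at t = 21), with n = -7.

14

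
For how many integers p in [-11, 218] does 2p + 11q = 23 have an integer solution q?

21

gcd(11, 2) = 1  (11 = 5×2 + 1, 2 = 2×1).
Back-substituting, 2×(-5) + 11×(1) = 1.
Scale by 23: particular solution (-115, 23); reduce p mod 11: (6, 1).
General solution: p = 6 + 11t, q = 1 - 2t for integer t.
-11 ≤ 6 + 11t ≤ 218 gives t ∈ [-1, 19], which is 21 values.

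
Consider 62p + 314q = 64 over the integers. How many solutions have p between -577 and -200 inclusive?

gcd(314, 62) = 2.
By Bézout, 62×(76) + 314×(-15) = 2.
Particular solution: (77, -15).
General solution: p = 77 + 157t, q = -15 - 31t for integer t.
-577 ≤ 77 + 157t ≤ -200 gives t ∈ [-4, -2], which is 3 values.

3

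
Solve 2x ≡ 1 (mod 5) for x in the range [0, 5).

3

gcd(5, 2) = 1.
By Bézout, 2×(-2) + 5×(1) = 1.
So 2×-2 ≡ 1 (mod 5), and -2 mod 5 = 3.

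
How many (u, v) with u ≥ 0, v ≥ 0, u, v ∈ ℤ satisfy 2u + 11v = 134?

7

gcd(11, 2) = 1.
By Bézout, 2*(-5) + 11*(1) = 1.
One solution: (1, 12).
General: u = 1 + 11t, v = 12 - 2t.
u ≥ 0 ⇒ t ≥ 0; v ≥ 0 ⇒ t ≤ 6. So t ∈ [0, 6]: 7 solutions.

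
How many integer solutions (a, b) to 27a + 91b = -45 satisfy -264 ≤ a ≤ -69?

gcd(91, 27):
  91 = 3×27 + 10
  27 = 2×10 + 7
  10 = 1×7 + 3
  7 = 2×3 + 1
  3 = 3×1
so gcd(91, 27) = 1.
Back-substitute for Bézout coefficients:
  1 = 7 - 2×3
  ... = 27×(27) + 91×(-8)
Scale by -45: particular solution (-1215, 360); reduce a mod 91: (59, -18).
General solution: a = 59 + 91t, b = -18 - 27t for integer t.
-264 ≤ 59 + 91t ≤ -69 gives t ∈ [-3, -2], which is 2 values.

2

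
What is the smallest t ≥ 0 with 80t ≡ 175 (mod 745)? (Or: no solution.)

86

gcd(745, 80) = 5.
5 divides 175, so solutions exist.
By Bézout, 80*(28) + 745*(-3) = 5.
So 80*(28) ≡ 5 (mod 745); multiply by 35: t ≡ 980 (mod 149).
Smallest nonnegative: t = 980 mod 149 = 86.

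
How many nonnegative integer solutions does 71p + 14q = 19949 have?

20

gcd(71, 14) = 1.
By Bézout, 71·(1) + 14·(-5) = 1.
One solution: (13, 1359).
General: p = 13 + 14t, q = 1359 - 71t.
p ≥ 0 ⇒ t ≥ 0; q ≥ 0 ⇒ t ≤ 19. So t ∈ [0, 19]: 20 solutions.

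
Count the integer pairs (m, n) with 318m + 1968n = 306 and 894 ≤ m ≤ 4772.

gcd(1968, 318) = 6.
By Bézout, 318·(-99) + 1968·(16) = 6.
Particular solution: (199, -32).
General solution: m = 199 + 328t, n = -32 - 53t for integer t.
894 ≤ 199 + 328t ≤ 4772 gives t ∈ [3, 13], which is 11 values.

11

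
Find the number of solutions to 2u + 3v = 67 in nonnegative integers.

gcd(3, 2):
  3 = 1·2 + 1
  2 = 2·1
so gcd(3, 2) = 1.
Back-substitute for Bézout coefficients:
  1 = 3 - 1·2
  ... = 2·(-1) + 3·(1)
Scale by 67: one solution is (-67, 67). Reduce u mod 3: (2, 21).
General: u = 2 + 3t, v = 21 - 2t.
u ≥ 0 ⇒ t ≥ 0; v ≥ 0 ⇒ t ≤ 10. So t ∈ [0, 10]: 11 solutions.

11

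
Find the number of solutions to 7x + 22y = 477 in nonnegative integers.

3

gcd(22, 7):
  22 = 3·7 + 1
  7 = 7·1
so gcd(22, 7) = 1.
Back-substitute for Bézout coefficients:
  1 = 22 - 3·7
  ... = 7·(-3) + 22·(1)
Scale by 477: one solution is (-1431, 477). Reduce x mod 22: (21, 15).
General: x = 21 + 22t, y = 15 - 7t.
x ≥ 0 ⇒ t ≥ 0; y ≥ 0 ⇒ t ≤ 2. So t ∈ [0, 2]: 3 solutions.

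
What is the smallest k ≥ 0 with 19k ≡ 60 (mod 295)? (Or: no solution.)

205

gcd(295, 19) = 1.
1 divides 60, so solutions exist.
By Bézout, 19*(-31) + 295*(2) = 1.
So 19*(-31) ≡ 1 (mod 295); multiply by 60: k ≡ -1860 (mod 295).
Smallest nonnegative: k = -1860 mod 295 = 205.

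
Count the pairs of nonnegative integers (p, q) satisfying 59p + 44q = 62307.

gcd(59, 44):
  59 = 1×44 + 15
  44 = 2×15 + 14
  15 = 1×14 + 1
  14 = 14×1
so gcd(59, 44) = 1.
Back-substitute for Bézout coefficients:
  1 = 15 - 1×14
  ... = 59×(3) + 44×(-4)
Scale by 62307: one solution is (186921, -249228). Reduce p mod 44: (9, 1404).
General: p = 9 + 44t, q = 1404 - 59t.
p ≥ 0 ⇒ t ≥ 0; q ≥ 0 ⇒ t ≤ 23. So t ∈ [0, 23]: 24 solutions.

24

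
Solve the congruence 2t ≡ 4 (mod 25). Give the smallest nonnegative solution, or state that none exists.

2

gcd(25, 2) = 1.
1 divides 4, so solutions exist.
By Bézout, 2·(-12) + 25·(1) = 1.
So 2·(-12) ≡ 1 (mod 25); multiply by 4: t ≡ -48 (mod 25).
Smallest nonnegative: t = -48 mod 25 = 2.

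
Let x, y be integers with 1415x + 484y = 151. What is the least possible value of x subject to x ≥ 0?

gcd(1415, 484):
  1415 = 2×484 + 447
  484 = 1×447 + 37
  447 = 12×37 + 3
  37 = 12×3 + 1
  3 = 3×1
so gcd(1415, 484) = 1.
1 divides 151, so solutions exist.
Back-substitute for Bézout coefficients:
  1 = 37 - 12×3
  ... = 1415×(-157) + 484×(459)
Scale by 151/1 = 151: (x₀, y₀) = (-23707, 69309).
General solution: x = -23707 + 484t, y = 69309 - 1415t for integer t.
x ≥ 0: smallest is -23707 mod 484 = 9 (at t = 49), with y = -26.

9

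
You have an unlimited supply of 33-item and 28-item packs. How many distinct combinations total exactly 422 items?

1

Need nonnegative integers with 33j + 28k = 422.
gcd(33, 28) = 1, and 33·(-11) + 28·(13) = 1.
So (j₀, k₀) = (-4642, 5486); general j = -4642 + 28t, k = 5486 - 33t.
j ≥ 0 ⇒ t ≥ 166; k ≥ 0 ⇒ t ≤ 166. That's 1 value of t.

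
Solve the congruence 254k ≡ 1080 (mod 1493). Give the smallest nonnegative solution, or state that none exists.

gcd(1493, 254) = 1.
1 divides 1080, so solutions exist.
By Bézout, 254×(241) + 1493×(-41) = 1.
So 254×(241) ≡ 1 (mod 1493); multiply by 1080: k ≡ 260280 (mod 1493).
Smallest nonnegative: k = 260280 mod 1493 = 498.

498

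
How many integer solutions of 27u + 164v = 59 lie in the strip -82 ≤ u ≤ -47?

0

gcd(164, 27):
  164 = 6*27 + 2
  27 = 13*2 + 1
  2 = 2*1
so gcd(164, 27) = 1.
Back-substitute for Bézout coefficients:
  1 = 27 - 13*2
  ... = 27*(79) + 164*(-13)
Scale by 59: particular solution (4661, -767); reduce u mod 164: (69, -11).
General solution: u = 69 + 164t, v = -11 - 27t for integer t.
-82 ≤ 69 + 164t ≤ -47 gives t ∈ [0, -1], which is 0 values.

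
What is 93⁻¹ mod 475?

gcd(475, 93) = 1.
By Bézout, 93*(-143) + 475*(28) = 1.
So 93*-143 ≡ 1 (mod 475), and -143 mod 475 = 332.

332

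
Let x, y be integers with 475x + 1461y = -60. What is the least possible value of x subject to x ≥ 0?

gcd(1461, 475):
  1461 = 3×475 + 36
  475 = 13×36 + 7
  36 = 5×7 + 1
  7 = 7×1
so gcd(1461, 475) = 1.
1 divides -60, so solutions exist.
Back-substitute for Bézout coefficients:
  1 = 36 - 5×7
  ... = 475×(-203) + 1461×(66)
Scale by -60/1 = -60: (x₀, y₀) = (12180, -3960).
General solution: x = 12180 + 1461t, y = -3960 - 475t for integer t.
x ≥ 0: smallest is 12180 mod 1461 = 492 (at t = -8), with y = -160.

492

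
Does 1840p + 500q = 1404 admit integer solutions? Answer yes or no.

gcd(1840, 500) = 20.
20 does not divide 1404 (remainder 4), so no integer solutions.

no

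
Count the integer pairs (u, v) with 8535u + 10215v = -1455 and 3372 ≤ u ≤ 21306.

26

gcd(10215, 8535):
  10215 = 1×8535 + 1680
  8535 = 5×1680 + 135
  1680 = 12×135 + 60
  135 = 2×60 + 15
  60 = 4×15
so gcd(10215, 8535) = 15.
Back-substitute for Bézout coefficients:
  15 = 135 - 2×60
  ... = 8535×(152) + 10215×(-127)
Scale by -97: particular solution (-14744, 12319); reduce u mod 681: (238, -199).
General solution: u = 238 + 681t, v = -199 - 569t for integer t.
3372 ≤ 238 + 681t ≤ 21306 gives t ∈ [5, 30], which is 26 values.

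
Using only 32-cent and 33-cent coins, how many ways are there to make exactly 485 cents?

1

Need nonnegative integers with 32j + 33k = 485.
gcd(32, 33) = 1, and 32·(-1) + 33·(1) = 1.
So (j₀, k₀) = (-485, 485); general j = -485 + 33t, k = 485 - 32t.
j ≥ 0 ⇒ t ≥ 15; k ≥ 0 ⇒ t ≤ 15. That's 1 value of t.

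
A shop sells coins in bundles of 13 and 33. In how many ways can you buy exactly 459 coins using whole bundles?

1

Need nonnegative integers with 13j + 33k = 459.
gcd(13, 33) = 1, and 13·(-5) + 33·(2) = 1.
So (j₀, k₀) = (-2295, 918); general j = -2295 + 33t, k = 918 - 13t.
j ≥ 0 ⇒ t ≥ 70; k ≥ 0 ⇒ t ≤ 70. That's 1 value of t.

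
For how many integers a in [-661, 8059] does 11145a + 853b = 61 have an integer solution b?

10

gcd(11145, 853):
  11145 = 13×853 + 56
  853 = 15×56 + 13
  56 = 4×13 + 4
  13 = 3×4 + 1
  4 = 4×1
so gcd(11145, 853) = 1.
Back-substitute for Bézout coefficients:
  1 = 13 - 3×4
  ... = 11145×(-198) + 853×(2587)
Scale by 61: particular solution (-12078, 157807); reduce a mod 853: (717, -9368).
General solution: a = 717 + 853t, b = -9368 - 11145t for integer t.
-661 ≤ 717 + 853t ≤ 8059 gives t ∈ [-1, 8], which is 10 values.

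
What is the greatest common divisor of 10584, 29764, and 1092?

gcd(29764, 10584) = 28  (29764 = 2×10584 + 8596, 10584 = 1×8596 + 1988, 8596 = 4×1988 + 644, 1988 = 3×644 + 56, 644 = 11×56 + 28, 56 = 2×28).
gcd(28, 1092) = 28.

28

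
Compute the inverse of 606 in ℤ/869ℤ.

793

gcd(869, 606) = 1.
By Bézout, 606×(-76) + 869×(53) = 1.
So 606×-76 ≡ 1 (mod 869), and -76 mod 869 = 793.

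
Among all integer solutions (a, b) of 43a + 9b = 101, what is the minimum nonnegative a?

8

gcd(43, 9):
  43 = 4·9 + 7
  9 = 1·7 + 2
  7 = 3·2 + 1
  2 = 2·1
so gcd(43, 9) = 1.
1 divides 101, so solutions exist.
Back-substitute for Bézout coefficients:
  1 = 7 - 3·2
  ... = 43·(4) + 9·(-19)
Scale by 101/1 = 101: (a₀, b₀) = (404, -1919).
General solution: a = 404 + 9t, b = -1919 - 43t for integer t.
a ≥ 0: smallest is 404 mod 9 = 8 (at t = -44), with b = -27.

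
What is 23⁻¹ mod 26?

17

gcd(26, 23) = 1.
By Bézout, 23*(-9) + 26*(8) = 1.
So 23*-9 ≡ 1 (mod 26), and -9 mod 26 = 17.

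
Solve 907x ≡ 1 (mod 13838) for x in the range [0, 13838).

gcd(13838, 907):
  13838 = 15*907 + 233
  907 = 3*233 + 208
  233 = 1*208 + 25
  208 = 8*25 + 8
  25 = 3*8 + 1
  8 = 8*1
so gcd(13838, 907) = 1.
Back-substitute for Bézout coefficients:
  1 = 25 - 3*8
  ... = 907*(-1663) + 13838*(109)
So 907*-1663 ≡ 1 (mod 13838), and -1663 mod 13838 = 12175.

12175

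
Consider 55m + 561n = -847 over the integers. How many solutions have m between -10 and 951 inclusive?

gcd(561, 55) = 11.
By Bézout, 55·(-10) + 561·(1) = 11.
Particular solution: (5, -2).
General solution: m = 5 + 51t, n = -2 - 5t for integer t.
-10 ≤ 5 + 51t ≤ 951 gives t ∈ [0, 18], which is 19 values.

19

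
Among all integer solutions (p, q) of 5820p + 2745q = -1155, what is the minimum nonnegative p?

88

gcd(5820, 2745) = 15  (5820 = 2*2745 + 330, 2745 = 8*330 + 105, 330 = 3*105 + 15, 105 = 7*15).
15 divides -1155, so solutions exist.
Back-substituting, 5820*(25) + 2745*(-53) = 15.
Scale by -1155/15 = -77: (p₀, q₀) = (-1925, 4081).
General solution: p = -1925 + 183t, q = 4081 - 388t for integer t.
p ≥ 0: smallest is -1925 mod 183 = 88 (at t = 11), with q = -187.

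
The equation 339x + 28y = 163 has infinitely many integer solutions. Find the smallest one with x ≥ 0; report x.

gcd(339, 28):
  339 = 12·28 + 3
  28 = 9·3 + 1
  3 = 3·1
so gcd(339, 28) = 1.
1 divides 163, so solutions exist.
Back-substitute for Bézout coefficients:
  1 = 28 - 9·3
  ... = 339·(-9) + 28·(109)
Scale by 163/1 = 163: (x₀, y₀) = (-1467, 17767).
General solution: x = -1467 + 28t, y = 17767 - 339t for integer t.
x ≥ 0: smallest is -1467 mod 28 = 17 (at t = 53), with y = -200.

17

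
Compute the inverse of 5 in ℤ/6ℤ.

gcd(6, 5):
  6 = 1*5 + 1
  5 = 5*1
so gcd(6, 5) = 1.
Back-substitute for Bézout coefficients:
  1 = 6 - 1*5
  ... = 5*(-1) + 6*(1)
So 5*-1 ≡ 1 (mod 6), and -1 mod 6 = 5.

5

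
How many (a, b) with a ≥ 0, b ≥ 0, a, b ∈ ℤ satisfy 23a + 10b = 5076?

gcd(23, 10) = 1.
By Bézout, 23·(-3) + 10·(7) = 1.
One solution: (2, 503).
General: a = 2 + 10t, b = 503 - 23t.
a ≥ 0 ⇒ t ≥ 0; b ≥ 0 ⇒ t ≤ 21. So t ∈ [0, 21]: 22 solutions.

22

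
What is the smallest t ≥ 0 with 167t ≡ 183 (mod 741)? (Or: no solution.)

gcd(741, 167) = 1  (741 = 4*167 + 73, 167 = 2*73 + 21, 73 = 3*21 + 10, 21 = 2*10 + 1, 10 = 10*1).
1 divides 183, so solutions exist.
Back-substituting, 167*(71) + 741*(-16) = 1.
So 167*(71) ≡ 1 (mod 741); multiply by 183: t ≡ 12993 (mod 741).
Smallest nonnegative: t = 12993 mod 741 = 396.

396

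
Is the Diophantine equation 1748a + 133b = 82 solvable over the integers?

gcd(1748, 133) = 19  (1748 = 13·133 + 19, 133 = 7·19).
19 does not divide 82 (remainder 6), so no integer solutions.

no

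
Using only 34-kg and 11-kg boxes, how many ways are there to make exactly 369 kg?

1

Need nonnegative integers with 34j + 11k = 369.
gcd(34, 11) = 1, and 34·(1) + 11·(-3) = 1.
So (j₀, k₀) = (369, -1107); general j = 369 + 11t, k = -1107 - 34t.
j ≥ 0 ⇒ t ≥ -33; k ≥ 0 ⇒ t ≤ -33. That's 1 value of t.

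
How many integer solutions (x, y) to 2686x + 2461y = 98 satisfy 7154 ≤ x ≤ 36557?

12

gcd(2686, 2461) = 1  (2686 = 1×2461 + 225, 2461 = 10×225 + 211, 225 = 1×211 + 14, 211 = 15×14 + 1, 14 = 14×1).
Back-substituting, 2686×(-175) + 2461×(191) = 1.
Scale by 98: particular solution (-17150, 18718); reduce x mod 2461: (77, -84).
General solution: x = 77 + 2461t, y = -84 - 2686t for integer t.
7154 ≤ 77 + 2461t ≤ 36557 gives t ∈ [3, 14], which is 12 values.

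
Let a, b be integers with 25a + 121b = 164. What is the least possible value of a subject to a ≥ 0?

gcd(121, 25) = 1.
1 divides 164, so solutions exist.
By Bézout, 25*(-29) + 121*(6) = 1.
Scale by 164/1 = 164: (a₀, b₀) = (-4756, 984).
General solution: a = -4756 + 121t, b = 984 - 25t for integer t.
a ≥ 0: smallest is -4756 mod 121 = 84 (at t = 40), with b = -16.

84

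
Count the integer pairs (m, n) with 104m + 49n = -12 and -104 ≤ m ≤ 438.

gcd(104, 49):
  104 = 2×49 + 6
  49 = 8×6 + 1
  6 = 6×1
so gcd(104, 49) = 1.
Back-substitute for Bézout coefficients:
  1 = 49 - 8×6
  ... = 104×(-8) + 49×(17)
Scale by -12: particular solution (96, -204); reduce m mod 49: (47, -100).
General solution: m = 47 + 49t, n = -100 - 104t for integer t.
-104 ≤ 47 + 49t ≤ 438 gives t ∈ [-3, 7], which is 11 values.

11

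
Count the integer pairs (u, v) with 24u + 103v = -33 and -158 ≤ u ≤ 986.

gcd(103, 24) = 1  (103 = 4*24 + 7, 24 = 3*7 + 3, 7 = 2*3 + 1, 3 = 3*1).
Back-substituting, 24*(-30) + 103*(7) = 1.
Scale by -33: particular solution (990, -231); reduce u mod 103: (63, -15).
General solution: u = 63 + 103t, v = -15 - 24t for integer t.
-158 ≤ 63 + 103t ≤ 986 gives t ∈ [-2, 8], which is 11 values.

11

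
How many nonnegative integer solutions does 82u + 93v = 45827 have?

gcd(93, 82) = 1.
By Bézout, 82·(-17) + 93·(15) = 1.
One solution: (2, 491).
General: u = 2 + 93t, v = 491 - 82t.
u ≥ 0 ⇒ t ≥ 0; v ≥ 0 ⇒ t ≤ 5. So t ∈ [0, 5]: 6 solutions.

6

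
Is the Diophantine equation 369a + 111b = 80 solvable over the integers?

gcd(369, 111) = 3  (369 = 3*111 + 36, 111 = 3*36 + 3, 36 = 12*3).
3 does not divide 80 (remainder 2), so no integer solutions.

no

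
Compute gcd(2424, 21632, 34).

2

gcd(21632, 2424) = 8.
gcd(8, 34) = 2.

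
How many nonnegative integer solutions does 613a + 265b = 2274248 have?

gcd(613, 265) = 1.
By Bézout, 613*(-83) + 265*(192) = 1.
One solution: (96, 8360).
General: a = 96 + 265t, b = 8360 - 613t.
a ≥ 0 ⇒ t ≥ 0; b ≥ 0 ⇒ t ≤ 13. So t ∈ [0, 13]: 14 solutions.

14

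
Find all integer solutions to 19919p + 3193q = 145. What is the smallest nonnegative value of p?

789

gcd(19919, 3193) = 1  (19919 = 6×3193 + 761, 3193 = 4×761 + 149, 761 = 5×149 + 16, 149 = 9×16 + 5, 16 = 3×5 + 1, 5 = 5×1).
1 divides 145, so solutions exist.
Back-substituting, 19919×(600) + 3193×(-3743) = 1.
Scale by 145/1 = 145: (p₀, q₀) = (87000, -542735).
General solution: p = 87000 + 3193t, q = -542735 - 19919t for integer t.
p ≥ 0: smallest is 87000 mod 3193 = 789 (at t = -27), with q = -4922.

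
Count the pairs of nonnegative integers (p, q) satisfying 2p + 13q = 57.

gcd(13, 2):
  13 = 6×2 + 1
  2 = 2×1
so gcd(13, 2) = 1.
Back-substitute for Bézout coefficients:
  1 = 13 - 6×2
  ... = 2×(-6) + 13×(1)
Scale by 57: one solution is (-342, 57). Reduce p mod 13: (9, 3).
General: p = 9 + 13t, q = 3 - 2t.
p ≥ 0 ⇒ t ≥ 0; q ≥ 0 ⇒ t ≤ 1. So t ∈ [0, 1]: 2 solutions.

2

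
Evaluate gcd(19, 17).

1

gcd(19, 17) = 1  (19 = 1·17 + 2, 17 = 8·2 + 1, 2 = 2·1).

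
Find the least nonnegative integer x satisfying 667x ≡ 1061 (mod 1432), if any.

519

gcd(1432, 667) = 1.
1 divides 1061, so solutions exist.
By Bézout, 667·(-453) + 1432·(211) = 1.
So 667·(-453) ≡ 1 (mod 1432); multiply by 1061: x ≡ -480633 (mod 1432).
Smallest nonnegative: x = -480633 mod 1432 = 519.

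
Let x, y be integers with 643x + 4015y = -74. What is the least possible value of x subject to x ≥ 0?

412

gcd(4015, 643) = 1.
1 divides -74, so solutions exist.
By Bézout, 643×(537) + 4015×(-86) = 1.
Scale by -74/1 = -74: (x₀, y₀) = (-39738, 6364).
General solution: x = -39738 + 4015t, y = 6364 - 643t for integer t.
x ≥ 0: smallest is -39738 mod 4015 = 412 (at t = 10), with y = -66.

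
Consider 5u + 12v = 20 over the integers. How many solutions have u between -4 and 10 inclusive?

1

gcd(12, 5):
  12 = 2·5 + 2
  5 = 2·2 + 1
  2 = 2·1
so gcd(12, 5) = 1.
Back-substitute for Bézout coefficients:
  1 = 5 - 2·2
  ... = 5·(5) + 12·(-2)
Scale by 20: particular solution (100, -40); reduce u mod 12: (4, 0).
General solution: u = 4 + 12t, v = 0 - 5t for integer t.
-4 ≤ 4 + 12t ≤ 10 gives t ∈ [0, 0], which is 1 value.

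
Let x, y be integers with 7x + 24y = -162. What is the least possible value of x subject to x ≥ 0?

18

gcd(24, 7):
  24 = 3*7 + 3
  7 = 2*3 + 1
  3 = 3*1
so gcd(24, 7) = 1.
1 divides -162, so solutions exist.
Back-substitute for Bézout coefficients:
  1 = 7 - 2*3
  ... = 7*(7) + 24*(-2)
Scale by -162/1 = -162: (x₀, y₀) = (-1134, 324).
General solution: x = -1134 + 24t, y = 324 - 7t for integer t.
x ≥ 0: smallest is -1134 mod 24 = 18 (at t = 48), with y = -12.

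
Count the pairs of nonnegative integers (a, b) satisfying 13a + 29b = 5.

0

gcd(29, 13) = 1  (29 = 2×13 + 3, 13 = 4×3 + 1, 3 = 3×1).
Back-substituting, 13×(9) + 29×(-4) = 1.
Scale by 5: one solution is (45, -20). Reduce a mod 29: (16, -7).
General: a = 16 + 29t, b = -7 - 13t.
a ≥ 0 ⇒ t ≥ 0; b ≥ 0 ⇒ t ≤ -1. So t ∈ [0, -1]: 0 solutions.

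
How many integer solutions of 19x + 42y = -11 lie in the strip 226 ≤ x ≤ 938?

gcd(42, 19):
  42 = 2*19 + 4
  19 = 4*4 + 3
  4 = 1*3 + 1
  3 = 3*1
so gcd(42, 19) = 1.
Back-substitute for Bézout coefficients:
  1 = 4 - 1*3
  ... = 19*(-11) + 42*(5)
Scale by -11: particular solution (121, -55); reduce x mod 42: (37, -17).
General solution: x = 37 + 42t, y = -17 - 19t for integer t.
226 ≤ 37 + 42t ≤ 938 gives t ∈ [5, 21], which is 17 values.

17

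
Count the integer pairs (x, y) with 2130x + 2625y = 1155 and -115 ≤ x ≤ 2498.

gcd(2625, 2130):
  2625 = 1×2130 + 495
  2130 = 4×495 + 150
  495 = 3×150 + 45
  150 = 3×45 + 15
  45 = 3×15
so gcd(2625, 2130) = 15.
Back-substitute for Bézout coefficients:
  15 = 150 - 3×45
  ... = 2130×(53) + 2625×(-43)
Scale by 77: particular solution (4081, -3311); reduce x mod 175: (56, -45).
General solution: x = 56 + 175t, y = -45 - 142t for integer t.
-115 ≤ 56 + 175t ≤ 2498 gives t ∈ [0, 13], which is 14 values.

14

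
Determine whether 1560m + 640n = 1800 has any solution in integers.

yes

gcd(1560, 640):
  1560 = 2*640 + 280
  640 = 2*280 + 80
  280 = 3*80 + 40
  80 = 2*40
so gcd(1560, 640) = 40.
40 divides 1800, so integer solutions exist.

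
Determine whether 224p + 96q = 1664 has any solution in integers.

gcd(224, 96) = 32  (224 = 2*96 + 32, 96 = 3*32).
32 divides 1664, so integer solutions exist.

yes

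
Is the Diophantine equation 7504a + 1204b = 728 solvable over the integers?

yes

gcd(7504, 1204):
  7504 = 6·1204 + 280
  1204 = 4·280 + 84
  280 = 3·84 + 28
  84 = 3·28
so gcd(7504, 1204) = 28.
28 divides 728, so integer solutions exist.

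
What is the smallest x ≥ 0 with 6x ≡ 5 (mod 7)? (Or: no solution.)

2

gcd(7, 6) = 1  (7 = 1·6 + 1, 6 = 6·1).
1 divides 5, so solutions exist.
Back-substituting, 6·(-1) + 7·(1) = 1.
So 6·(-1) ≡ 1 (mod 7); multiply by 5: x ≡ -5 (mod 7).
Smallest nonnegative: x = -5 mod 7 = 2.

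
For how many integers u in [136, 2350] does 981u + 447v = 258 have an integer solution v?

14

gcd(981, 447):
  981 = 2×447 + 87
  447 = 5×87 + 12
  87 = 7×12 + 3
  12 = 4×3
so gcd(981, 447) = 3.
Back-substitute for Bézout coefficients:
  3 = 87 - 7×12
  ... = 981×(36) + 447×(-79)
Scale by 86: particular solution (3096, -6794); reduce u mod 149: (116, -254).
General solution: u = 116 + 149t, v = -254 - 327t for integer t.
136 ≤ 116 + 149t ≤ 2350 gives t ∈ [1, 14], which is 14 values.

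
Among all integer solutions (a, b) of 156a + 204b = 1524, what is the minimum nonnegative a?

gcd(204, 156) = 12.
12 divides 1524, so solutions exist.
By Bézout, 156*(4) + 204*(-3) = 12.
Scale by 1524/12 = 127: (a₀, b₀) = (508, -381).
General solution: a = 508 + 17t, b = -381 - 13t for integer t.
a ≥ 0: smallest is 508 mod 17 = 15 (at t = -29), with b = -4.

15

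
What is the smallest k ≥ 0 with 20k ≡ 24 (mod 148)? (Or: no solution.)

gcd(148, 20):
  148 = 7×20 + 8
  20 = 2×8 + 4
  8 = 2×4
so gcd(148, 20) = 4.
4 divides 24, so solutions exist.
Back-substitute for Bézout coefficients:
  4 = 20 - 2×8
  ... = 20×(15) + 148×(-2)
So 20×(15) ≡ 4 (mod 148); multiply by 6: k ≡ 90 (mod 37).
Smallest nonnegative: k = 90 mod 37 = 16.

16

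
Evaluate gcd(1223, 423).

gcd(1223, 423):
  1223 = 2×423 + 377
  423 = 1×377 + 46
  377 = 8×46 + 9
  46 = 5×9 + 1
  9 = 9×1
so gcd(1223, 423) = 1.

1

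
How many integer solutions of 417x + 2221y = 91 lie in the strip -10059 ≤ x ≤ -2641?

3

gcd(2221, 417):
  2221 = 5*417 + 136
  417 = 3*136 + 9
  136 = 15*9 + 1
  9 = 9*1
so gcd(2221, 417) = 1.
Back-substitute for Bézout coefficients:
  1 = 136 - 15*9
  ... = 417*(-245) + 2221*(46)
Scale by 91: particular solution (-22295, 4186); reduce x mod 2221: (2136, -401).
General solution: x = 2136 + 2221t, y = -401 - 417t for integer t.
-10059 ≤ 2136 + 2221t ≤ -2641 gives t ∈ [-5, -3], which is 3 values.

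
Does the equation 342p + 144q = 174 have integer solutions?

gcd(342, 144) = 18  (342 = 2×144 + 54, 144 = 2×54 + 36, 54 = 1×36 + 18, 36 = 2×18).
18 does not divide 174 (remainder 12), so no integer solutions.

no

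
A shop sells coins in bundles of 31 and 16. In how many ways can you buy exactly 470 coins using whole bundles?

1

Need nonnegative integers with 31j + 16k = 470.
gcd(31, 16) = 1, and 31·(-1) + 16·(2) = 1.
So (j₀, k₀) = (-470, 940); general j = -470 + 16t, k = 940 - 31t.
j ≥ 0 ⇒ t ≥ 30; k ≥ 0 ⇒ t ≤ 30. That's 1 value of t.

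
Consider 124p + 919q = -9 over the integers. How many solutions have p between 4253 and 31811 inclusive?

gcd(919, 124) = 1  (919 = 7×124 + 51, 124 = 2×51 + 22, 51 = 2×22 + 7, 22 = 3×7 + 1, 7 = 7×1).
Back-substituting, 124×(126) + 919×(-17) = 1.
Scale by -9: particular solution (-1134, 153); reduce p mod 919: (704, -95).
General solution: p = 704 + 919t, q = -95 - 124t for integer t.
4253 ≤ 704 + 919t ≤ 31811 gives t ∈ [4, 33], which is 30 values.

30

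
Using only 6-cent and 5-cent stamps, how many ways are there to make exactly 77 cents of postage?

Need nonnegative integers with 6j + 5k = 77.
gcd(6, 5) = 1, and 6·(1) + 5·(-1) = 1.
So (j₀, k₀) = (77, -77); general j = 77 + 5t, k = -77 - 6t.
j ≥ 0 ⇒ t ≥ -15; k ≥ 0 ⇒ t ≤ -13. That's 3 values of t.

3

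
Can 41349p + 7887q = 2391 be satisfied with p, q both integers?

no

gcd(41349, 7887) = 33  (41349 = 5·7887 + 1914, 7887 = 4·1914 + 231, 1914 = 8·231 + 66, 231 = 3·66 + 33, 66 = 2·33).
33 does not divide 2391 (remainder 15), so no integer solutions.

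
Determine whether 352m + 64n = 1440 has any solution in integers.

gcd(352, 64) = 32  (352 = 5·64 + 32, 64 = 2·32).
32 divides 1440, so integer solutions exist.

yes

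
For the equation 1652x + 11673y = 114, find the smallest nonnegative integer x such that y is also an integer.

gcd(11673, 1652) = 1.
1 divides 114, so solutions exist.
By Bézout, 1652×(-3427) + 11673×(485) = 1.
Scale by 114/1 = 114: (x₀, y₀) = (-390678, 55290).
General solution: x = -390678 + 11673t, y = 55290 - 1652t for integer t.
x ≥ 0: smallest is -390678 mod 11673 = 6204 (at t = 34), with y = -878.

6204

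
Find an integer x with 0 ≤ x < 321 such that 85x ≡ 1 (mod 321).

gcd(321, 85) = 1  (321 = 3×85 + 66, 85 = 1×66 + 19, 66 = 3×19 + 9, 19 = 2×9 + 1, 9 = 9×1).
Back-substituting, 85×(34) + 321×(-9) = 1.
So 85×34 ≡ 1 (mod 321), and 34 mod 321 = 34.

34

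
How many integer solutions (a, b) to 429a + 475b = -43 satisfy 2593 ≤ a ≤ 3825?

gcd(475, 429):
  475 = 1×429 + 46
  429 = 9×46 + 15
  46 = 3×15 + 1
  15 = 15×1
so gcd(475, 429) = 1.
Back-substitute for Bézout coefficients:
  1 = 46 - 3×15
  ... = 429×(-31) + 475×(28)
Scale by -43: particular solution (1333, -1204); reduce a mod 475: (383, -346).
General solution: a = 383 + 475t, b = -346 - 429t for integer t.
2593 ≤ 383 + 475t ≤ 3825 gives t ∈ [5, 7], which is 3 values.

3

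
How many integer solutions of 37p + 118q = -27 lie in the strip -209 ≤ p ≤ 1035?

gcd(118, 37) = 1  (118 = 3·37 + 7, 37 = 5·7 + 2, 7 = 3·2 + 1, 2 = 2·1).
Back-substituting, 37·(-51) + 118·(16) = 1.
Scale by -27: particular solution (1377, -432); reduce p mod 118: (79, -25).
General solution: p = 79 + 118t, q = -25 - 37t for integer t.
-209 ≤ 79 + 118t ≤ 1035 gives t ∈ [-2, 8], which is 11 values.

11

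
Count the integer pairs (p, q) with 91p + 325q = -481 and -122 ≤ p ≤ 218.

gcd(325, 91) = 13.
By Bézout, 91*(-7) + 325*(2) = 13.
Particular solution: (9, -4).
General solution: p = 9 + 25t, q = -4 - 7t for integer t.
-122 ≤ 9 + 25t ≤ 218 gives t ∈ [-5, 8], which is 14 values.

14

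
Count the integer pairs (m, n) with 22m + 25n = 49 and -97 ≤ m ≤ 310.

16

gcd(25, 22):
  25 = 1·22 + 3
  22 = 7·3 + 1
  3 = 3·1
so gcd(25, 22) = 1.
Back-substitute for Bézout coefficients:
  1 = 22 - 7·3
  ... = 22·(8) + 25·(-7)
Scale by 49: particular solution (392, -343); reduce m mod 25: (17, -13).
General solution: m = 17 + 25t, n = -13 - 22t for integer t.
-97 ≤ 17 + 25t ≤ 310 gives t ∈ [-4, 11], which is 16 values.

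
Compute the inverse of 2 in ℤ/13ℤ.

gcd(13, 2):
  13 = 6*2 + 1
  2 = 2*1
so gcd(13, 2) = 1.
Back-substitute for Bézout coefficients:
  1 = 13 - 6*2
  ... = 2*(-6) + 13*(1)
So 2*-6 ≡ 1 (mod 13), and -6 mod 13 = 7.

7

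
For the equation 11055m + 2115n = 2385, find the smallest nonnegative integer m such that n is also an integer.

27

gcd(11055, 2115) = 15.
15 divides 2385, so solutions exist.
By Bézout, 11055*(-22) + 2115*(115) = 15.
Scale by 2385/15 = 159: (m₀, n₀) = (-3498, 18285).
General solution: m = -3498 + 141t, n = 18285 - 737t for integer t.
m ≥ 0: smallest is -3498 mod 141 = 27 (at t = 25), with n = -140.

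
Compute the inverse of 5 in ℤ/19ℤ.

gcd(19, 5) = 1  (19 = 3·5 + 4, 5 = 1·4 + 1, 4 = 4·1).
Back-substituting, 5·(4) + 19·(-1) = 1.
So 5·4 ≡ 1 (mod 19), and 4 mod 19 = 4.

4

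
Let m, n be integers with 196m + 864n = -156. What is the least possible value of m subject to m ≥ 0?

105

gcd(864, 196):
  864 = 4*196 + 80
  196 = 2*80 + 36
  80 = 2*36 + 8
  36 = 4*8 + 4
  8 = 2*4
so gcd(864, 196) = 4.
4 divides -156, so solutions exist.
Back-substitute for Bézout coefficients:
  4 = 36 - 4*8
  ... = 196*(97) + 864*(-22)
Scale by -156/4 = -39: (m₀, n₀) = (-3783, 858).
General solution: m = -3783 + 216t, n = 858 - 49t for integer t.
m ≥ 0: smallest is -3783 mod 216 = 105 (at t = 18), with n = -24.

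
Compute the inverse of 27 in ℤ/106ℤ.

gcd(106, 27) = 1.
By Bézout, 27×(-51) + 106×(13) = 1.
So 27×-51 ≡ 1 (mod 106), and -51 mod 106 = 55.

55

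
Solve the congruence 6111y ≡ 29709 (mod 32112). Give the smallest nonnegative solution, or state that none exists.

gcd(32112, 6111) = 9.
9 divides 29709, so solutions exist.
By Bézout, 6111×(-825) + 32112×(157) = 9.
So 6111×(-825) ≡ 9 (mod 32112); multiply by 3301: y ≡ -2723325 (mod 3568).
Smallest nonnegative: y = -2723325 mod 3568 = 2627.

2627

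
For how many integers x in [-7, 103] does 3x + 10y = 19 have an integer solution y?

12

gcd(10, 3):
  10 = 3·3 + 1
  3 = 3·1
so gcd(10, 3) = 1.
Back-substitute for Bézout coefficients:
  1 = 10 - 3·3
  ... = 3·(-3) + 10·(1)
Scale by 19: particular solution (-57, 19); reduce x mod 10: (3, 1).
General solution: x = 3 + 10t, y = 1 - 3t for integer t.
-7 ≤ 3 + 10t ≤ 103 gives t ∈ [-1, 10], which is 12 values.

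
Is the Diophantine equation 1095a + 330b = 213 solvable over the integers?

no

gcd(1095, 330) = 15.
15 does not divide 213 (remainder 3), so no integer solutions.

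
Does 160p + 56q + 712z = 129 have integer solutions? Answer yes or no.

no

gcd(160, 56) = 8  (160 = 2×56 + 48, 56 = 1×48 + 8, 48 = 6×8).
gcd(8, 712) = 8.
8 does not divide 129 (remainder 1), so no integer solutions.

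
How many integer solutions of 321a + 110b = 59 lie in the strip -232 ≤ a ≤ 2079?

21

gcd(321, 110) = 1.
By Bézout, 321×(-49) + 110×(143) = 1.
Particular solution: (79, -230).
General solution: a = 79 + 110t, b = -230 - 321t for integer t.
-232 ≤ 79 + 110t ≤ 2079 gives t ∈ [-2, 18], which is 21 values.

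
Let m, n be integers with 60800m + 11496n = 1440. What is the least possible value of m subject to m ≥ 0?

gcd(60800, 11496) = 8  (60800 = 5·11496 + 3320, 11496 = 3·3320 + 1536, 3320 = 2·1536 + 248, 1536 = 6·248 + 48, 248 = 5·48 + 8, 48 = 6·8).
8 divides 1440, so solutions exist.
Back-substituting, 60800·(232) + 11496·(-1227) = 8.
Scale by 1440/8 = 180: (m₀, n₀) = (41760, -220860).
General solution: m = 41760 + 1437t, n = -220860 - 7600t for integer t.
m ≥ 0: smallest is 41760 mod 1437 = 87 (at t = -29), with n = -460.

87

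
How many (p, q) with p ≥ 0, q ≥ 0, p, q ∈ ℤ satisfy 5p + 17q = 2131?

gcd(17, 5) = 1  (17 = 3·5 + 2, 5 = 2·2 + 1, 2 = 2·1).
Back-substituting, 5·(7) + 17·(-2) = 1.
Scale by 2131: one solution is (14917, -4262). Reduce p mod 17: (8, 123).
General: p = 8 + 17t, q = 123 - 5t.
p ≥ 0 ⇒ t ≥ 0; q ≥ 0 ⇒ t ≤ 24. So t ∈ [0, 24]: 25 solutions.

25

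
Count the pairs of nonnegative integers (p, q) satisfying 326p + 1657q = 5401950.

gcd(1657, 326) = 1  (1657 = 5*326 + 27, 326 = 12*27 + 2, 27 = 13*2 + 1, 2 = 2*1).
Back-substituting, 326*(-798) + 1657*(157) = 1.
Scale by 5401950: one solution is (-4310756100, 848106150). Reduce p mod 1657: (651, 3132).
General: p = 651 + 1657t, q = 3132 - 326t.
p ≥ 0 ⇒ t ≥ 0; q ≥ 0 ⇒ t ≤ 9. So t ∈ [0, 9]: 10 solutions.

10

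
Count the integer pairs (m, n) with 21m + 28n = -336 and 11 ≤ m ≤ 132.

31

gcd(28, 21):
  28 = 1*21 + 7
  21 = 3*7
so gcd(28, 21) = 7.
Back-substitute for Bézout coefficients:
  7 = 28 - 1*21
  ... = 21*(-1) + 28*(1)
Scale by -48: particular solution (48, -48); reduce m mod 4: (0, -12).
General solution: m = 0 + 4t, n = -12 - 3t for integer t.
11 ≤ 0 + 4t ≤ 132 gives t ∈ [3, 33], which is 31 values.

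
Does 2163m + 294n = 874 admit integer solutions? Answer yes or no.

no

gcd(2163, 294) = 21  (2163 = 7·294 + 105, 294 = 2·105 + 84, 105 = 1·84 + 21, 84 = 4·21).
21 does not divide 874 (remainder 13), so no integer solutions.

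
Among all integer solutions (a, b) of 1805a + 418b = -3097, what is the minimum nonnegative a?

gcd(1805, 418) = 19.
19 divides -3097, so solutions exist.
By Bézout, 1805·(-3) + 418·(13) = 19.
Scale by -3097/19 = -163: (a₀, b₀) = (489, -2119).
General solution: a = 489 + 22t, b = -2119 - 95t for integer t.
a ≥ 0: smallest is 489 mod 22 = 5 (at t = -22), with b = -29.

5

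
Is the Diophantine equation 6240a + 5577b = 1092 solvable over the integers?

gcd(6240, 5577) = 39  (6240 = 1×5577 + 663, 5577 = 8×663 + 273, 663 = 2×273 + 117, 273 = 2×117 + 39, 117 = 3×39).
39 divides 1092, so integer solutions exist.

yes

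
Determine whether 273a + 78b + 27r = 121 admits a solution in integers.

no

gcd(273, 78):
  273 = 3×78 + 39
  78 = 2×39
so gcd(273, 78) = 39.
gcd(39, 27) = 3.
3 does not divide 121 (remainder 1), so no integer solutions.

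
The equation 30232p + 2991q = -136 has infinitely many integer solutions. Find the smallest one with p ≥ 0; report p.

gcd(30232, 2991):
  30232 = 10×2991 + 322
  2991 = 9×322 + 93
  322 = 3×93 + 43
  93 = 2×43 + 7
  43 = 6×7 + 1
  7 = 7×1
so gcd(30232, 2991) = 1.
1 divides -136, so solutions exist.
Back-substitute for Bézout coefficients:
  1 = 43 - 6×7
  ... = 30232×(418) + 2991×(-4225)
Scale by -136/1 = -136: (p₀, q₀) = (-56848, 574600).
General solution: p = -56848 + 2991t, q = 574600 - 30232t for integer t.
p ≥ 0: smallest is -56848 mod 2991 = 2972 (at t = 20), with q = -30040.

2972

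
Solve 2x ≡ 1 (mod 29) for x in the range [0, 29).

gcd(29, 2) = 1.
By Bézout, 2×(-14) + 29×(1) = 1.
So 2×-14 ≡ 1 (mod 29), and -14 mod 29 = 15.

15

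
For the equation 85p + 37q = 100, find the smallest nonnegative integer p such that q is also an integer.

gcd(85, 37):
  85 = 2×37 + 11
  37 = 3×11 + 4
  11 = 2×4 + 3
  4 = 1×3 + 1
  3 = 3×1
so gcd(85, 37) = 1.
1 divides 100, so solutions exist.
Back-substitute for Bézout coefficients:
  1 = 4 - 1×3
  ... = 85×(-10) + 37×(23)
Scale by 100/1 = 100: (p₀, q₀) = (-1000, 2300).
General solution: p = -1000 + 37t, q = 2300 - 85t for integer t.
p ≥ 0: smallest is -1000 mod 37 = 36 (at t = 28), with q = -80.

36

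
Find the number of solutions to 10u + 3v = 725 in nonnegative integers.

24

gcd(10, 3):
  10 = 3·3 + 1
  3 = 3·1
so gcd(10, 3) = 1.
Back-substitute for Bézout coefficients:
  1 = 10 - 3·3
  ... = 10·(1) + 3·(-3)
Scale by 725: one solution is (725, -2175). Reduce u mod 3: (2, 235).
General: u = 2 + 3t, v = 235 - 10t.
u ≥ 0 ⇒ t ≥ 0; v ≥ 0 ⇒ t ≤ 23. So t ∈ [0, 23]: 24 solutions.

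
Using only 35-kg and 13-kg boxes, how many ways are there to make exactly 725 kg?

2

Need nonnegative integers with 35j + 13k = 725.
gcd(35, 13) = 1, and 35·(3) + 13·(-8) = 1.
So (j₀, k₀) = (2175, -5800); general j = 2175 + 13t, k = -5800 - 35t.
j ≥ 0 ⇒ t ≥ -167; k ≥ 0 ⇒ t ≤ -166. That's 2 values of t.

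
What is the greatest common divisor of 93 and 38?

gcd(93, 38):
  93 = 2*38 + 17
  38 = 2*17 + 4
  17 = 4*4 + 1
  4 = 4*1
so gcd(93, 38) = 1.

1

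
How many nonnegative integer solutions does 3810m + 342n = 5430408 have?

25

gcd(3810, 342):
  3810 = 11*342 + 48
  342 = 7*48 + 6
  48 = 8*6
so gcd(3810, 342) = 6.
Back-substitute for Bézout coefficients:
  6 = 342 - 7*48
  ... = 3810*(-7) + 342*(78)
Scale by 905068: one solution is (-6335476, 70595304). Reduce m mod 57: (17, 15689).
General: m = 17 + 57t, n = 15689 - 635t.
m ≥ 0 ⇒ t ≥ 0; n ≥ 0 ⇒ t ≤ 24. So t ∈ [0, 24]: 25 solutions.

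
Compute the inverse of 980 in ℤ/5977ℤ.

gcd(5977, 980) = 1.
By Bézout, 980*(-1787) + 5977*(293) = 1.
So 980*-1787 ≡ 1 (mod 5977), and -1787 mod 5977 = 4190.

4190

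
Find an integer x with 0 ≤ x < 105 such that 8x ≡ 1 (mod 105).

92

gcd(105, 8) = 1.
By Bézout, 8×(-13) + 105×(1) = 1.
So 8×-13 ≡ 1 (mod 105), and -13 mod 105 = 92.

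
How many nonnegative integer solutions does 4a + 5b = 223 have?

gcd(5, 4) = 1  (5 = 1·4 + 1, 4 = 4·1).
Back-substituting, 4·(-1) + 5·(1) = 1.
Scale by 223: one solution is (-223, 223). Reduce a mod 5: (2, 43).
General: a = 2 + 5t, b = 43 - 4t.
a ≥ 0 ⇒ t ≥ 0; b ≥ 0 ⇒ t ≤ 10. So t ∈ [0, 10]: 11 solutions.

11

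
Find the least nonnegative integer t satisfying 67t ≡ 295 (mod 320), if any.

205

gcd(320, 67) = 1  (320 = 4×67 + 52, 67 = 1×52 + 15, 52 = 3×15 + 7, 15 = 2×7 + 1, 7 = 7×1).
1 divides 295, so solutions exist.
Back-substituting, 67×(43) + 320×(-9) = 1.
So 67×(43) ≡ 1 (mod 320); multiply by 295: t ≡ 12685 (mod 320).
Smallest nonnegative: t = 12685 mod 320 = 205.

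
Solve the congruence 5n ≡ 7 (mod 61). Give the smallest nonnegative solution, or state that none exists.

gcd(61, 5) = 1.
1 divides 7, so solutions exist.
By Bézout, 5·(-12) + 61·(1) = 1.
So 5·(-12) ≡ 1 (mod 61); multiply by 7: n ≡ -84 (mod 61).
Smallest nonnegative: n = -84 mod 61 = 38.

38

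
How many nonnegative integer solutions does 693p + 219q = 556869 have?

11

gcd(693, 219) = 3  (693 = 3·219 + 36, 219 = 6·36 + 3, 36 = 12·3).
Back-substituting, 693·(-6) + 219·(19) = 3.
Scale by 185623: one solution is (-1113738, 3526837). Reduce p mod 73: (23, 2470).
General: p = 23 + 73t, q = 2470 - 231t.
p ≥ 0 ⇒ t ≥ 0; q ≥ 0 ⇒ t ≤ 10. So t ∈ [0, 10]: 11 solutions.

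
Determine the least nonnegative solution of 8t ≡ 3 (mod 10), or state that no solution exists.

gcd(10, 8) = 2.
2 does not divide 3, so the congruence has no solution.

no solution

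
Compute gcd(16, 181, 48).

1

gcd(181, 16) = 1.
gcd(1, 48) = 1.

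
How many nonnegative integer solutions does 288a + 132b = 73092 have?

gcd(288, 132) = 12.
By Bézout, 288×(-5) + 132×(11) = 12.
One solution: (4, 545).
General: a = 4 + 11t, b = 545 - 24t.
a ≥ 0 ⇒ t ≥ 0; b ≥ 0 ⇒ t ≤ 22. So t ∈ [0, 22]: 23 solutions.

23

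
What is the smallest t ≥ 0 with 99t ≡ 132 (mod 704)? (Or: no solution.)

44

gcd(704, 99) = 11  (704 = 7·99 + 11, 99 = 9·11).
11 divides 132, so solutions exist.
Back-substituting, 99·(-7) + 704·(1) = 11.
So 99·(-7) ≡ 11 (mod 704); multiply by 12: t ≡ -84 (mod 64).
Smallest nonnegative: t = -84 mod 64 = 44.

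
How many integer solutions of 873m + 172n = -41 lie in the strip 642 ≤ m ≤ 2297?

9

gcd(873, 172):
  873 = 5·172 + 13
  172 = 13·13 + 3
  13 = 4·3 + 1
  3 = 3·1
so gcd(873, 172) = 1.
Back-substitute for Bézout coefficients:
  1 = 13 - 4·3
  ... = 873·(53) + 172·(-269)
Scale by -41: particular solution (-2173, 11029); reduce m mod 172: (63, -320).
General solution: m = 63 + 172t, n = -320 - 873t for integer t.
642 ≤ 63 + 172t ≤ 2297 gives t ∈ [4, 12], which is 9 values.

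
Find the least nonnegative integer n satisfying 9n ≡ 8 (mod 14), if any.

gcd(14, 9):
  14 = 1*9 + 5
  9 = 1*5 + 4
  5 = 1*4 + 1
  4 = 4*1
so gcd(14, 9) = 1.
1 divides 8, so solutions exist.
Back-substitute for Bézout coefficients:
  1 = 5 - 1*4
  ... = 9*(-3) + 14*(2)
So 9*(-3) ≡ 1 (mod 14); multiply by 8: n ≡ -24 (mod 14).
Smallest nonnegative: n = -24 mod 14 = 4.

4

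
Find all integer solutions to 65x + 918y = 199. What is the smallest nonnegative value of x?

gcd(918, 65) = 1.
1 divides 199, so solutions exist.
By Bézout, 65×(113) + 918×(-8) = 1.
Scale by 199/1 = 199: (x₀, y₀) = (22487, -1592).
General solution: x = 22487 + 918t, y = -1592 - 65t for integer t.
x ≥ 0: smallest is 22487 mod 918 = 455 (at t = -24), with y = -32.

455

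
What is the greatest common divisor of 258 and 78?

gcd(258, 78):
  258 = 3·78 + 24
  78 = 3·24 + 6
  24 = 4·6
so gcd(258, 78) = 6.

6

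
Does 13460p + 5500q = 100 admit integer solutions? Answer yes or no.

yes

gcd(13460, 5500) = 20  (13460 = 2*5500 + 2460, 5500 = 2*2460 + 580, 2460 = 4*580 + 140, 580 = 4*140 + 20, 140 = 7*20).
20 divides 100, so integer solutions exist.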